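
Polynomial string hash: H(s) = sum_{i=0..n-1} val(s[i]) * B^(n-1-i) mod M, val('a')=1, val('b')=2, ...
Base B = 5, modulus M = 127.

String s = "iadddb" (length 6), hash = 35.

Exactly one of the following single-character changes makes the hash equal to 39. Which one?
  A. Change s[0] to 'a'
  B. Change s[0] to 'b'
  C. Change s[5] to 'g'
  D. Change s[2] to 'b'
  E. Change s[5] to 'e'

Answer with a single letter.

Answer: D

Derivation:
Option A: s[0]='i'->'a', delta=(1-9)*5^5 mod 127 = 19, hash=35+19 mod 127 = 54
Option B: s[0]='i'->'b', delta=(2-9)*5^5 mod 127 = 96, hash=35+96 mod 127 = 4
Option C: s[5]='b'->'g', delta=(7-2)*5^0 mod 127 = 5, hash=35+5 mod 127 = 40
Option D: s[2]='d'->'b', delta=(2-4)*5^3 mod 127 = 4, hash=35+4 mod 127 = 39 <-- target
Option E: s[5]='b'->'e', delta=(5-2)*5^0 mod 127 = 3, hash=35+3 mod 127 = 38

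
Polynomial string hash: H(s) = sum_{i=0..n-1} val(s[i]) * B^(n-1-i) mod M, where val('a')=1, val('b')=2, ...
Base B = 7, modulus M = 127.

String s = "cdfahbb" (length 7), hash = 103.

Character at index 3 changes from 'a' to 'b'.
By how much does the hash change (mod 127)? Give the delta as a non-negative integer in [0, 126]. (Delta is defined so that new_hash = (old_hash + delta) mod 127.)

Delta formula: (val(new) - val(old)) * B^(n-1-k) mod M
  val('b') - val('a') = 2 - 1 = 1
  B^(n-1-k) = 7^3 mod 127 = 89
  Delta = 1 * 89 mod 127 = 89

Answer: 89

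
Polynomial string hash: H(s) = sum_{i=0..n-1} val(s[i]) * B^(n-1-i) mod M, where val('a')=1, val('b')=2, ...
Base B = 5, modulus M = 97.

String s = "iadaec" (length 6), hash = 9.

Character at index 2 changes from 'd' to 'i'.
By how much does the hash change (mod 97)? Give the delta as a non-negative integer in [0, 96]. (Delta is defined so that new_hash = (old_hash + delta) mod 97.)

Delta formula: (val(new) - val(old)) * B^(n-1-k) mod M
  val('i') - val('d') = 9 - 4 = 5
  B^(n-1-k) = 5^3 mod 97 = 28
  Delta = 5 * 28 mod 97 = 43

Answer: 43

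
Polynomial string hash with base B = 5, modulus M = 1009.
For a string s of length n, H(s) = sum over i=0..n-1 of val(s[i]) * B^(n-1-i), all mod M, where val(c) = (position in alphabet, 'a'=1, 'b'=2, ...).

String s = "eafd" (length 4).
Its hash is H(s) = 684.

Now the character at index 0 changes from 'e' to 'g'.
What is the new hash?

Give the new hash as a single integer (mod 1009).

val('e') = 5, val('g') = 7
Position k = 0, exponent = n-1-k = 3
B^3 mod M = 5^3 mod 1009 = 125
Delta = (7 - 5) * 125 mod 1009 = 250
New hash = (684 + 250) mod 1009 = 934

Answer: 934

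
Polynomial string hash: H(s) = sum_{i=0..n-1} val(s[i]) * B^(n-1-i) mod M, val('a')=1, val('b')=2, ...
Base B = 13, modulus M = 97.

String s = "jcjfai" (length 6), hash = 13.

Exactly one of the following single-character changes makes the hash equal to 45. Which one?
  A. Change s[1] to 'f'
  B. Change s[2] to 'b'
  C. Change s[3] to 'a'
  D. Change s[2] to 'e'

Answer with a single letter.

Option A: s[1]='c'->'f', delta=(6-3)*13^4 mod 97 = 32, hash=13+32 mod 97 = 45 <-- target
Option B: s[2]='j'->'b', delta=(2-10)*13^3 mod 97 = 78, hash=13+78 mod 97 = 91
Option C: s[3]='f'->'a', delta=(1-6)*13^2 mod 97 = 28, hash=13+28 mod 97 = 41
Option D: s[2]='j'->'e', delta=(5-10)*13^3 mod 97 = 73, hash=13+73 mod 97 = 86

Answer: A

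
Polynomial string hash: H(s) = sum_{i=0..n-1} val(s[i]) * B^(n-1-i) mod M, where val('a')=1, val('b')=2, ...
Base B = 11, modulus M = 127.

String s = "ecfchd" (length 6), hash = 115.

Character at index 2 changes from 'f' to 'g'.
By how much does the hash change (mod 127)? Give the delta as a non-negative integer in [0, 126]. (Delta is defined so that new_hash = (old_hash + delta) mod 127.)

Delta formula: (val(new) - val(old)) * B^(n-1-k) mod M
  val('g') - val('f') = 7 - 6 = 1
  B^(n-1-k) = 11^3 mod 127 = 61
  Delta = 1 * 61 mod 127 = 61

Answer: 61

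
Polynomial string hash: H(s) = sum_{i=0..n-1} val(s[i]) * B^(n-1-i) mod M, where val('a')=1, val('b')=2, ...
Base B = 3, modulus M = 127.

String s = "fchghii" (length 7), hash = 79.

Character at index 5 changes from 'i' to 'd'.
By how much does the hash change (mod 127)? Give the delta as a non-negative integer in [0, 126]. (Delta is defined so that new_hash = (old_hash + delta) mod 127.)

Delta formula: (val(new) - val(old)) * B^(n-1-k) mod M
  val('d') - val('i') = 4 - 9 = -5
  B^(n-1-k) = 3^1 mod 127 = 3
  Delta = -5 * 3 mod 127 = 112

Answer: 112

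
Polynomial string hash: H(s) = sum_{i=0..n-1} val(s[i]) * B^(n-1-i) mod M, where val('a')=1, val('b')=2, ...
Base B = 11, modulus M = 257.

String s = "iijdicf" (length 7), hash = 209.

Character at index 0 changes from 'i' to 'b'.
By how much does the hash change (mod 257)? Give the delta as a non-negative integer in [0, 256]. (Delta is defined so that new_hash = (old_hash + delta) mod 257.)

Answer: 94

Derivation:
Delta formula: (val(new) - val(old)) * B^(n-1-k) mod M
  val('b') - val('i') = 2 - 9 = -7
  B^(n-1-k) = 11^6 mod 257 = 60
  Delta = -7 * 60 mod 257 = 94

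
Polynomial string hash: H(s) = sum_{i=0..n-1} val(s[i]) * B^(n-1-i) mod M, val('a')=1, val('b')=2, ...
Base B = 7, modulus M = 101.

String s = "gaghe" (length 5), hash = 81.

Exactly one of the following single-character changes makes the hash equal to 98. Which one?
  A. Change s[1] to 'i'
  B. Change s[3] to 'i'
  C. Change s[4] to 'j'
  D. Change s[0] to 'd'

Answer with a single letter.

Answer: A

Derivation:
Option A: s[1]='a'->'i', delta=(9-1)*7^3 mod 101 = 17, hash=81+17 mod 101 = 98 <-- target
Option B: s[3]='h'->'i', delta=(9-8)*7^1 mod 101 = 7, hash=81+7 mod 101 = 88
Option C: s[4]='e'->'j', delta=(10-5)*7^0 mod 101 = 5, hash=81+5 mod 101 = 86
Option D: s[0]='g'->'d', delta=(4-7)*7^4 mod 101 = 69, hash=81+69 mod 101 = 49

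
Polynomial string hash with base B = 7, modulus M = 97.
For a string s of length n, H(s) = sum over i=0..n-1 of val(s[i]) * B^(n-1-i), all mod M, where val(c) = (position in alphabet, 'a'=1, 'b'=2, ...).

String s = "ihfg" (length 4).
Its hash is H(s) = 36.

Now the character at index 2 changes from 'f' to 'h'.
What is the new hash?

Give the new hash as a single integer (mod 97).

val('f') = 6, val('h') = 8
Position k = 2, exponent = n-1-k = 1
B^1 mod M = 7^1 mod 97 = 7
Delta = (8 - 6) * 7 mod 97 = 14
New hash = (36 + 14) mod 97 = 50

Answer: 50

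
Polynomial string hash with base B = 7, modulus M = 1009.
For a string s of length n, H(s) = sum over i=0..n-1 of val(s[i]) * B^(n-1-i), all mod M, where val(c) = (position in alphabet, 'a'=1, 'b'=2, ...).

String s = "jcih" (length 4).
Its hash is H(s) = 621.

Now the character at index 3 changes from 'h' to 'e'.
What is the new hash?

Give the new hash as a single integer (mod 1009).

val('h') = 8, val('e') = 5
Position k = 3, exponent = n-1-k = 0
B^0 mod M = 7^0 mod 1009 = 1
Delta = (5 - 8) * 1 mod 1009 = 1006
New hash = (621 + 1006) mod 1009 = 618

Answer: 618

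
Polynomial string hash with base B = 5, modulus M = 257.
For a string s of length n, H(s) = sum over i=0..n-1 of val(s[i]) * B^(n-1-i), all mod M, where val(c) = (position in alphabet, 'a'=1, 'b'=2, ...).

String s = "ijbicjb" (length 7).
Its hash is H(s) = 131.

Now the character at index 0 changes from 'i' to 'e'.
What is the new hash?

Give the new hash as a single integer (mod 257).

val('i') = 9, val('e') = 5
Position k = 0, exponent = n-1-k = 6
B^6 mod M = 5^6 mod 257 = 205
Delta = (5 - 9) * 205 mod 257 = 208
New hash = (131 + 208) mod 257 = 82

Answer: 82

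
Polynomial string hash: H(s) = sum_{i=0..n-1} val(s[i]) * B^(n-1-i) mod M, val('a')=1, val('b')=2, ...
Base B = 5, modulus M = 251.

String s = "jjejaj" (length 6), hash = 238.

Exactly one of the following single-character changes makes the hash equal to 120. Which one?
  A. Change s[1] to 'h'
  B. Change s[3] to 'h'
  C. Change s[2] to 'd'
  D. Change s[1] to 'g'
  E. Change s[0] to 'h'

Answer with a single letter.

Answer: D

Derivation:
Option A: s[1]='j'->'h', delta=(8-10)*5^4 mod 251 = 5, hash=238+5 mod 251 = 243
Option B: s[3]='j'->'h', delta=(8-10)*5^2 mod 251 = 201, hash=238+201 mod 251 = 188
Option C: s[2]='e'->'d', delta=(4-5)*5^3 mod 251 = 126, hash=238+126 mod 251 = 113
Option D: s[1]='j'->'g', delta=(7-10)*5^4 mod 251 = 133, hash=238+133 mod 251 = 120 <-- target
Option E: s[0]='j'->'h', delta=(8-10)*5^5 mod 251 = 25, hash=238+25 mod 251 = 12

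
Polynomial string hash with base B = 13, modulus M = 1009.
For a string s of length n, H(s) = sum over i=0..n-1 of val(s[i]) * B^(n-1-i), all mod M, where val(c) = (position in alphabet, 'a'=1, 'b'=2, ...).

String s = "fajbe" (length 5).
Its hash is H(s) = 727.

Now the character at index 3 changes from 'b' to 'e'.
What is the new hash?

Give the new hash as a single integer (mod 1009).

Answer: 766

Derivation:
val('b') = 2, val('e') = 5
Position k = 3, exponent = n-1-k = 1
B^1 mod M = 13^1 mod 1009 = 13
Delta = (5 - 2) * 13 mod 1009 = 39
New hash = (727 + 39) mod 1009 = 766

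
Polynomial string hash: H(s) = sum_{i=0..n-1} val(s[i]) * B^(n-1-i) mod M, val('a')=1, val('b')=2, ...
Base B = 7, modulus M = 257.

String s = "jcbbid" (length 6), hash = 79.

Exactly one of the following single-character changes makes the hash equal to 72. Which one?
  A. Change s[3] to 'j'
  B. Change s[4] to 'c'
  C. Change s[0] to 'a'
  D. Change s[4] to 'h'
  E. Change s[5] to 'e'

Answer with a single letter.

Answer: D

Derivation:
Option A: s[3]='b'->'j', delta=(10-2)*7^2 mod 257 = 135, hash=79+135 mod 257 = 214
Option B: s[4]='i'->'c', delta=(3-9)*7^1 mod 257 = 215, hash=79+215 mod 257 = 37
Option C: s[0]='j'->'a', delta=(1-10)*7^5 mod 257 = 110, hash=79+110 mod 257 = 189
Option D: s[4]='i'->'h', delta=(8-9)*7^1 mod 257 = 250, hash=79+250 mod 257 = 72 <-- target
Option E: s[5]='d'->'e', delta=(5-4)*7^0 mod 257 = 1, hash=79+1 mod 257 = 80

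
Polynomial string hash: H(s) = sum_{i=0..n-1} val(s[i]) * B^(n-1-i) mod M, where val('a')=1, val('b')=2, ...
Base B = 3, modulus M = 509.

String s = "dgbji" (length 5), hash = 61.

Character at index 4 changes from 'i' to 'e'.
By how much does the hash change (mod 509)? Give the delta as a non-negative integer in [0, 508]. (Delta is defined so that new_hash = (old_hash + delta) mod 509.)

Answer: 505

Derivation:
Delta formula: (val(new) - val(old)) * B^(n-1-k) mod M
  val('e') - val('i') = 5 - 9 = -4
  B^(n-1-k) = 3^0 mod 509 = 1
  Delta = -4 * 1 mod 509 = 505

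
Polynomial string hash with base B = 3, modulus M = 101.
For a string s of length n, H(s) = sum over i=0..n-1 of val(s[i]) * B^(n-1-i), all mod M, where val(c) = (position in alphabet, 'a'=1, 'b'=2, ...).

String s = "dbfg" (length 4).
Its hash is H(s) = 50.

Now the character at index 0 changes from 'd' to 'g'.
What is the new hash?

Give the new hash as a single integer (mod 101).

Answer: 30

Derivation:
val('d') = 4, val('g') = 7
Position k = 0, exponent = n-1-k = 3
B^3 mod M = 3^3 mod 101 = 27
Delta = (7 - 4) * 27 mod 101 = 81
New hash = (50 + 81) mod 101 = 30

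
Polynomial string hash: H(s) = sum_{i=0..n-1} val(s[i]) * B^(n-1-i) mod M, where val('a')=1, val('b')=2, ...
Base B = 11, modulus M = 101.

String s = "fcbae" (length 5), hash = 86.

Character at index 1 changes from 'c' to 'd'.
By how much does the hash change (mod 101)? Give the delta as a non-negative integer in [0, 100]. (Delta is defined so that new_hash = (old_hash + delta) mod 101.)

Delta formula: (val(new) - val(old)) * B^(n-1-k) mod M
  val('d') - val('c') = 4 - 3 = 1
  B^(n-1-k) = 11^3 mod 101 = 18
  Delta = 1 * 18 mod 101 = 18

Answer: 18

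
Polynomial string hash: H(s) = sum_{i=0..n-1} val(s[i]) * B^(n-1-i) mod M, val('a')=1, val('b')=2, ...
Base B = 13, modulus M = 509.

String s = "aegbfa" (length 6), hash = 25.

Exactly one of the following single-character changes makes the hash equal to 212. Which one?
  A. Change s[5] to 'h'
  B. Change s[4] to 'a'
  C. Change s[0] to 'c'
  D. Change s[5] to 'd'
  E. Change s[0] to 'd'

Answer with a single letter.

Answer: E

Derivation:
Option A: s[5]='a'->'h', delta=(8-1)*13^0 mod 509 = 7, hash=25+7 mod 509 = 32
Option B: s[4]='f'->'a', delta=(1-6)*13^1 mod 509 = 444, hash=25+444 mod 509 = 469
Option C: s[0]='a'->'c', delta=(3-1)*13^5 mod 509 = 464, hash=25+464 mod 509 = 489
Option D: s[5]='a'->'d', delta=(4-1)*13^0 mod 509 = 3, hash=25+3 mod 509 = 28
Option E: s[0]='a'->'d', delta=(4-1)*13^5 mod 509 = 187, hash=25+187 mod 509 = 212 <-- target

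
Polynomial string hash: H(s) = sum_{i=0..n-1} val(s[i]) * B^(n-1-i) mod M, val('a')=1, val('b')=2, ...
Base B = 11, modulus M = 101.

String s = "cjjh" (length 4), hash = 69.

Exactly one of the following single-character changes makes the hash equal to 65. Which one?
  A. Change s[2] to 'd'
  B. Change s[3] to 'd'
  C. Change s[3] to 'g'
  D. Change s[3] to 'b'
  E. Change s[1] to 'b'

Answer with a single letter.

Answer: B

Derivation:
Option A: s[2]='j'->'d', delta=(4-10)*11^1 mod 101 = 35, hash=69+35 mod 101 = 3
Option B: s[3]='h'->'d', delta=(4-8)*11^0 mod 101 = 97, hash=69+97 mod 101 = 65 <-- target
Option C: s[3]='h'->'g', delta=(7-8)*11^0 mod 101 = 100, hash=69+100 mod 101 = 68
Option D: s[3]='h'->'b', delta=(2-8)*11^0 mod 101 = 95, hash=69+95 mod 101 = 63
Option E: s[1]='j'->'b', delta=(2-10)*11^2 mod 101 = 42, hash=69+42 mod 101 = 10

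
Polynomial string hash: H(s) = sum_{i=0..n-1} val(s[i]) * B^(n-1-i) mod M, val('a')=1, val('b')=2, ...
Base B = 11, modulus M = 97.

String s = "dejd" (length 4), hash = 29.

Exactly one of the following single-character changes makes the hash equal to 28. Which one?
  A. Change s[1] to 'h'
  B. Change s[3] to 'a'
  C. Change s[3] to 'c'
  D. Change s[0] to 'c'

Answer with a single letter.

Option A: s[1]='e'->'h', delta=(8-5)*11^2 mod 97 = 72, hash=29+72 mod 97 = 4
Option B: s[3]='d'->'a', delta=(1-4)*11^0 mod 97 = 94, hash=29+94 mod 97 = 26
Option C: s[3]='d'->'c', delta=(3-4)*11^0 mod 97 = 96, hash=29+96 mod 97 = 28 <-- target
Option D: s[0]='d'->'c', delta=(3-4)*11^3 mod 97 = 27, hash=29+27 mod 97 = 56

Answer: C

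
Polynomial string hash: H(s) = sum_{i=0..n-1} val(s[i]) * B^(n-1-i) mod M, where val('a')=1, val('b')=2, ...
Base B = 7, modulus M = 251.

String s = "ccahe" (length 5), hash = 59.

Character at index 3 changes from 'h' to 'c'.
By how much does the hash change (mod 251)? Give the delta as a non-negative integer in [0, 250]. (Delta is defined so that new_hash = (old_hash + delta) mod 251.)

Answer: 216

Derivation:
Delta formula: (val(new) - val(old)) * B^(n-1-k) mod M
  val('c') - val('h') = 3 - 8 = -5
  B^(n-1-k) = 7^1 mod 251 = 7
  Delta = -5 * 7 mod 251 = 216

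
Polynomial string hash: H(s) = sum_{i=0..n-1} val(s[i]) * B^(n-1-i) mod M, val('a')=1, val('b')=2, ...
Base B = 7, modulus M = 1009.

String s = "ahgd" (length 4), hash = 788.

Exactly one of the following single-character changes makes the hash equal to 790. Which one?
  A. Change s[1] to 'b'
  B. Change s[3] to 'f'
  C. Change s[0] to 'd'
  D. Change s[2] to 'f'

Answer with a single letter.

Answer: B

Derivation:
Option A: s[1]='h'->'b', delta=(2-8)*7^2 mod 1009 = 715, hash=788+715 mod 1009 = 494
Option B: s[3]='d'->'f', delta=(6-4)*7^0 mod 1009 = 2, hash=788+2 mod 1009 = 790 <-- target
Option C: s[0]='a'->'d', delta=(4-1)*7^3 mod 1009 = 20, hash=788+20 mod 1009 = 808
Option D: s[2]='g'->'f', delta=(6-7)*7^1 mod 1009 = 1002, hash=788+1002 mod 1009 = 781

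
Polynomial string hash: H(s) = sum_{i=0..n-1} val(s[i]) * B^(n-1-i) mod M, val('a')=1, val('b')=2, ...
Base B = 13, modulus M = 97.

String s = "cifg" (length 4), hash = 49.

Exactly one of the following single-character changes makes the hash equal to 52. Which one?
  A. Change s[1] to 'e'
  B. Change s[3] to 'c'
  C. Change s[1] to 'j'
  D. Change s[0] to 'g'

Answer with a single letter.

Option A: s[1]='i'->'e', delta=(5-9)*13^2 mod 97 = 3, hash=49+3 mod 97 = 52 <-- target
Option B: s[3]='g'->'c', delta=(3-7)*13^0 mod 97 = 93, hash=49+93 mod 97 = 45
Option C: s[1]='i'->'j', delta=(10-9)*13^2 mod 97 = 72, hash=49+72 mod 97 = 24
Option D: s[0]='c'->'g', delta=(7-3)*13^3 mod 97 = 58, hash=49+58 mod 97 = 10

Answer: A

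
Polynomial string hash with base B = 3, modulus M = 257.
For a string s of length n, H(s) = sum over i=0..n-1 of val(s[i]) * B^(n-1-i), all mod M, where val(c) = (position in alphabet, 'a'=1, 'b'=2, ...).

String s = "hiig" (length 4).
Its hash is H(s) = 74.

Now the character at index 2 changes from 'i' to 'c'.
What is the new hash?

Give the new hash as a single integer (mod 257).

val('i') = 9, val('c') = 3
Position k = 2, exponent = n-1-k = 1
B^1 mod M = 3^1 mod 257 = 3
Delta = (3 - 9) * 3 mod 257 = 239
New hash = (74 + 239) mod 257 = 56

Answer: 56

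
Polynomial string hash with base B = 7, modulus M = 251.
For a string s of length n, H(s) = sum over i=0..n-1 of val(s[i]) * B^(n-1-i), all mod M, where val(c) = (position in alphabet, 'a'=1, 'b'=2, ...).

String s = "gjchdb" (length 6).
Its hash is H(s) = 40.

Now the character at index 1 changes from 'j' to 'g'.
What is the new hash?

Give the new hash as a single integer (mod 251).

Answer: 116

Derivation:
val('j') = 10, val('g') = 7
Position k = 1, exponent = n-1-k = 4
B^4 mod M = 7^4 mod 251 = 142
Delta = (7 - 10) * 142 mod 251 = 76
New hash = (40 + 76) mod 251 = 116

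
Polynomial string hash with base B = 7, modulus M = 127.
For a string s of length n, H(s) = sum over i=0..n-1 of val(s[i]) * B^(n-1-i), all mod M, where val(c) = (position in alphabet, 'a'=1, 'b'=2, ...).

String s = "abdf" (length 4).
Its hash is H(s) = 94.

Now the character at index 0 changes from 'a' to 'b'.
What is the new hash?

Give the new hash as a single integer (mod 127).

Answer: 56

Derivation:
val('a') = 1, val('b') = 2
Position k = 0, exponent = n-1-k = 3
B^3 mod M = 7^3 mod 127 = 89
Delta = (2 - 1) * 89 mod 127 = 89
New hash = (94 + 89) mod 127 = 56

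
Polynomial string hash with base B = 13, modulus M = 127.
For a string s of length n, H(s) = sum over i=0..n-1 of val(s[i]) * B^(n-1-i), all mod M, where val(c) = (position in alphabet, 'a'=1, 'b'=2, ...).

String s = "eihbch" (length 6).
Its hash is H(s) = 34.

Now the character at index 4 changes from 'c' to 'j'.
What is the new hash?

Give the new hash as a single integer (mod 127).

Answer: 125

Derivation:
val('c') = 3, val('j') = 10
Position k = 4, exponent = n-1-k = 1
B^1 mod M = 13^1 mod 127 = 13
Delta = (10 - 3) * 13 mod 127 = 91
New hash = (34 + 91) mod 127 = 125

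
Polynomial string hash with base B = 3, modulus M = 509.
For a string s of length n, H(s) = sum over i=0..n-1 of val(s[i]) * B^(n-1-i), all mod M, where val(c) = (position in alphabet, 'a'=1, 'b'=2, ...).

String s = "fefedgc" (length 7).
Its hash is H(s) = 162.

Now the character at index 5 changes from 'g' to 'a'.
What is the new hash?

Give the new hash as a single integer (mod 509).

Answer: 144

Derivation:
val('g') = 7, val('a') = 1
Position k = 5, exponent = n-1-k = 1
B^1 mod M = 3^1 mod 509 = 3
Delta = (1 - 7) * 3 mod 509 = 491
New hash = (162 + 491) mod 509 = 144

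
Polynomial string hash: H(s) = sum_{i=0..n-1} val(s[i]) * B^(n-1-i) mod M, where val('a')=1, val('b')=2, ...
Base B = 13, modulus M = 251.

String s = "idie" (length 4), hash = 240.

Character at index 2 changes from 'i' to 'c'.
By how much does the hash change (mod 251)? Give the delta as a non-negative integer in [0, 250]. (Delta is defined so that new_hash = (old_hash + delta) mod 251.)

Answer: 173

Derivation:
Delta formula: (val(new) - val(old)) * B^(n-1-k) mod M
  val('c') - val('i') = 3 - 9 = -6
  B^(n-1-k) = 13^1 mod 251 = 13
  Delta = -6 * 13 mod 251 = 173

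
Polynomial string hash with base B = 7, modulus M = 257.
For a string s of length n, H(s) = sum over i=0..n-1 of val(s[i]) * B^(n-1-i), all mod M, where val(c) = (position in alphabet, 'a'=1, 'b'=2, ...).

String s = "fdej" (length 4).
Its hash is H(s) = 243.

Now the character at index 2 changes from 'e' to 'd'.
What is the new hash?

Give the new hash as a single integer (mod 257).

val('e') = 5, val('d') = 4
Position k = 2, exponent = n-1-k = 1
B^1 mod M = 7^1 mod 257 = 7
Delta = (4 - 5) * 7 mod 257 = 250
New hash = (243 + 250) mod 257 = 236

Answer: 236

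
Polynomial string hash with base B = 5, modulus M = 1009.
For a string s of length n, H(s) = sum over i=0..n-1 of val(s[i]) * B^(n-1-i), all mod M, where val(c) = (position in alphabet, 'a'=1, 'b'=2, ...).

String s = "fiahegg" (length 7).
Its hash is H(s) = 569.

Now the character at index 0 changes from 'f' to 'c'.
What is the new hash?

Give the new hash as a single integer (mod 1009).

Answer: 108

Derivation:
val('f') = 6, val('c') = 3
Position k = 0, exponent = n-1-k = 6
B^6 mod M = 5^6 mod 1009 = 490
Delta = (3 - 6) * 490 mod 1009 = 548
New hash = (569 + 548) mod 1009 = 108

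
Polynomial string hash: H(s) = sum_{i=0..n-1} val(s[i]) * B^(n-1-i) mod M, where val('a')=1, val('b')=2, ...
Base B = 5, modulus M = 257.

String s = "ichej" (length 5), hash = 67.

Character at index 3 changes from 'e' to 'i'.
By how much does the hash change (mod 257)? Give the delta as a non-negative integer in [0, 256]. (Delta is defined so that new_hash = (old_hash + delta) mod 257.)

Delta formula: (val(new) - val(old)) * B^(n-1-k) mod M
  val('i') - val('e') = 9 - 5 = 4
  B^(n-1-k) = 5^1 mod 257 = 5
  Delta = 4 * 5 mod 257 = 20

Answer: 20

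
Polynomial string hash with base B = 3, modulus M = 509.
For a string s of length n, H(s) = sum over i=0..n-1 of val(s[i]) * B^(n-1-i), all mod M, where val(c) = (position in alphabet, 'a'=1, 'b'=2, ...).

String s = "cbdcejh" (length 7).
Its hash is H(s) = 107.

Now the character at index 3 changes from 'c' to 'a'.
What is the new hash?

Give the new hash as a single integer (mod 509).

val('c') = 3, val('a') = 1
Position k = 3, exponent = n-1-k = 3
B^3 mod M = 3^3 mod 509 = 27
Delta = (1 - 3) * 27 mod 509 = 455
New hash = (107 + 455) mod 509 = 53

Answer: 53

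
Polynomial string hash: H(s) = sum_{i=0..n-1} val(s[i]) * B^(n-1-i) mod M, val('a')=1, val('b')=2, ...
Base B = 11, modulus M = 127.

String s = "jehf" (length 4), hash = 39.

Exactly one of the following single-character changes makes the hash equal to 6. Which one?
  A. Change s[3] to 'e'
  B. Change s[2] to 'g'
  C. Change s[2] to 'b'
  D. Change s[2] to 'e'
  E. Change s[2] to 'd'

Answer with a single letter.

Answer: D

Derivation:
Option A: s[3]='f'->'e', delta=(5-6)*11^0 mod 127 = 126, hash=39+126 mod 127 = 38
Option B: s[2]='h'->'g', delta=(7-8)*11^1 mod 127 = 116, hash=39+116 mod 127 = 28
Option C: s[2]='h'->'b', delta=(2-8)*11^1 mod 127 = 61, hash=39+61 mod 127 = 100
Option D: s[2]='h'->'e', delta=(5-8)*11^1 mod 127 = 94, hash=39+94 mod 127 = 6 <-- target
Option E: s[2]='h'->'d', delta=(4-8)*11^1 mod 127 = 83, hash=39+83 mod 127 = 122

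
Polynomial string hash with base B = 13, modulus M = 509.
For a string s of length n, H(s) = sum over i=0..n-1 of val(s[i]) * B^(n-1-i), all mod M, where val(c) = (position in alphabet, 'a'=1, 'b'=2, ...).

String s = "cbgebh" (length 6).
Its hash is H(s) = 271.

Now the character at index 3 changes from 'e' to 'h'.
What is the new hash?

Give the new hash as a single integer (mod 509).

val('e') = 5, val('h') = 8
Position k = 3, exponent = n-1-k = 2
B^2 mod M = 13^2 mod 509 = 169
Delta = (8 - 5) * 169 mod 509 = 507
New hash = (271 + 507) mod 509 = 269

Answer: 269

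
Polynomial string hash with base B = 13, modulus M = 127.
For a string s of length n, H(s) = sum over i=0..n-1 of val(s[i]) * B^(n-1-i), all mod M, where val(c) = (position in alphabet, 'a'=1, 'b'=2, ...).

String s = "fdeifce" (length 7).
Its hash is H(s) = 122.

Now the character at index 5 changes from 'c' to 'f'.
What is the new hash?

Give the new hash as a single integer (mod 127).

val('c') = 3, val('f') = 6
Position k = 5, exponent = n-1-k = 1
B^1 mod M = 13^1 mod 127 = 13
Delta = (6 - 3) * 13 mod 127 = 39
New hash = (122 + 39) mod 127 = 34

Answer: 34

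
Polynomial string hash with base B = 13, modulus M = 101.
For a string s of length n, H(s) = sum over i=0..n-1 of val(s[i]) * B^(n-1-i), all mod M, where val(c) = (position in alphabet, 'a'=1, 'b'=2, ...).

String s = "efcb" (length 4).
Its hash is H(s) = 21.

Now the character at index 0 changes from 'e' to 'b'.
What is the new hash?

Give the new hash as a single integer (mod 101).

Answer: 96

Derivation:
val('e') = 5, val('b') = 2
Position k = 0, exponent = n-1-k = 3
B^3 mod M = 13^3 mod 101 = 76
Delta = (2 - 5) * 76 mod 101 = 75
New hash = (21 + 75) mod 101 = 96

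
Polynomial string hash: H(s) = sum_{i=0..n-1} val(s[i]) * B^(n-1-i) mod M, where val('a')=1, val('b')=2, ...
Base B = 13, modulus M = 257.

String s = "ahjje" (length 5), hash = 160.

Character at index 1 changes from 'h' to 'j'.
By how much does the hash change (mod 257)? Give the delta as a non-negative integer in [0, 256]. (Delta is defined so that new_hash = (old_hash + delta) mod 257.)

Delta formula: (val(new) - val(old)) * B^(n-1-k) mod M
  val('j') - val('h') = 10 - 8 = 2
  B^(n-1-k) = 13^3 mod 257 = 141
  Delta = 2 * 141 mod 257 = 25

Answer: 25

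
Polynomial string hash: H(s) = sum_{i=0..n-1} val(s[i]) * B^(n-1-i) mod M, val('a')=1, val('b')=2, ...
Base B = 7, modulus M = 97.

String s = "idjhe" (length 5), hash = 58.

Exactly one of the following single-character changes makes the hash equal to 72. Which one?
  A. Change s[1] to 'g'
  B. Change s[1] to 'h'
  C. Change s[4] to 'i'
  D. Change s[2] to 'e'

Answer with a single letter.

Option A: s[1]='d'->'g', delta=(7-4)*7^3 mod 97 = 59, hash=58+59 mod 97 = 20
Option B: s[1]='d'->'h', delta=(8-4)*7^3 mod 97 = 14, hash=58+14 mod 97 = 72 <-- target
Option C: s[4]='e'->'i', delta=(9-5)*7^0 mod 97 = 4, hash=58+4 mod 97 = 62
Option D: s[2]='j'->'e', delta=(5-10)*7^2 mod 97 = 46, hash=58+46 mod 97 = 7

Answer: B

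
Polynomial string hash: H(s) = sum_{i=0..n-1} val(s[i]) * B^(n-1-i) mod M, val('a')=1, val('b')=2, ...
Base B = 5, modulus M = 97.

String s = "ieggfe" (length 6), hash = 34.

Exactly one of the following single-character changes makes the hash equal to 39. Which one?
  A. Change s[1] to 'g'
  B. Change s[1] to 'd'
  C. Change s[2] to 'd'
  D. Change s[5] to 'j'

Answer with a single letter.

Answer: D

Derivation:
Option A: s[1]='e'->'g', delta=(7-5)*5^4 mod 97 = 86, hash=34+86 mod 97 = 23
Option B: s[1]='e'->'d', delta=(4-5)*5^4 mod 97 = 54, hash=34+54 mod 97 = 88
Option C: s[2]='g'->'d', delta=(4-7)*5^3 mod 97 = 13, hash=34+13 mod 97 = 47
Option D: s[5]='e'->'j', delta=(10-5)*5^0 mod 97 = 5, hash=34+5 mod 97 = 39 <-- target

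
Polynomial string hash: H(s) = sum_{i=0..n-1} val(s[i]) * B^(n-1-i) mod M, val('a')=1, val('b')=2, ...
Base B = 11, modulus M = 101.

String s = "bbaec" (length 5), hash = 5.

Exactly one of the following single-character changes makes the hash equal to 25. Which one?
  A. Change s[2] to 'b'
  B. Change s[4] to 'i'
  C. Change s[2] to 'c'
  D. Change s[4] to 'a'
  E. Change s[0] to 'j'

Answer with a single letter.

Option A: s[2]='a'->'b', delta=(2-1)*11^2 mod 101 = 20, hash=5+20 mod 101 = 25 <-- target
Option B: s[4]='c'->'i', delta=(9-3)*11^0 mod 101 = 6, hash=5+6 mod 101 = 11
Option C: s[2]='a'->'c', delta=(3-1)*11^2 mod 101 = 40, hash=5+40 mod 101 = 45
Option D: s[4]='c'->'a', delta=(1-3)*11^0 mod 101 = 99, hash=5+99 mod 101 = 3
Option E: s[0]='b'->'j', delta=(10-2)*11^4 mod 101 = 69, hash=5+69 mod 101 = 74

Answer: A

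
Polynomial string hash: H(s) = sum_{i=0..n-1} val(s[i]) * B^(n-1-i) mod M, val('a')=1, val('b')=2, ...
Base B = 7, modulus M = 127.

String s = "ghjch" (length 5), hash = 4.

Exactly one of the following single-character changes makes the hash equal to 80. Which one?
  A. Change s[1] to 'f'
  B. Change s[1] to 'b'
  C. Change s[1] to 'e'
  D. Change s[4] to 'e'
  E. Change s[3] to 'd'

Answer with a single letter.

Answer: A

Derivation:
Option A: s[1]='h'->'f', delta=(6-8)*7^3 mod 127 = 76, hash=4+76 mod 127 = 80 <-- target
Option B: s[1]='h'->'b', delta=(2-8)*7^3 mod 127 = 101, hash=4+101 mod 127 = 105
Option C: s[1]='h'->'e', delta=(5-8)*7^3 mod 127 = 114, hash=4+114 mod 127 = 118
Option D: s[4]='h'->'e', delta=(5-8)*7^0 mod 127 = 124, hash=4+124 mod 127 = 1
Option E: s[3]='c'->'d', delta=(4-3)*7^1 mod 127 = 7, hash=4+7 mod 127 = 11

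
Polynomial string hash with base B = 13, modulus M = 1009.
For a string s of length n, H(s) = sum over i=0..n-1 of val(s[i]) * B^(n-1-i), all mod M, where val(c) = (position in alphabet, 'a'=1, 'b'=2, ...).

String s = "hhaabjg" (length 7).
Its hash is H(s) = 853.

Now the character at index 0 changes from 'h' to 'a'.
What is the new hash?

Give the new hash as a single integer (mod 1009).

Answer: 564

Derivation:
val('h') = 8, val('a') = 1
Position k = 0, exponent = n-1-k = 6
B^6 mod M = 13^6 mod 1009 = 762
Delta = (1 - 8) * 762 mod 1009 = 720
New hash = (853 + 720) mod 1009 = 564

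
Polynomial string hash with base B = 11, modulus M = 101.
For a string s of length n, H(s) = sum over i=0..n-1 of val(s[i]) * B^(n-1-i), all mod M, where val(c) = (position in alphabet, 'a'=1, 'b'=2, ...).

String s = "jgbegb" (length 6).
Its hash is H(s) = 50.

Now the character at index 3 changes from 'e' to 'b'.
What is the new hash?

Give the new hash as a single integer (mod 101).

val('e') = 5, val('b') = 2
Position k = 3, exponent = n-1-k = 2
B^2 mod M = 11^2 mod 101 = 20
Delta = (2 - 5) * 20 mod 101 = 41
New hash = (50 + 41) mod 101 = 91

Answer: 91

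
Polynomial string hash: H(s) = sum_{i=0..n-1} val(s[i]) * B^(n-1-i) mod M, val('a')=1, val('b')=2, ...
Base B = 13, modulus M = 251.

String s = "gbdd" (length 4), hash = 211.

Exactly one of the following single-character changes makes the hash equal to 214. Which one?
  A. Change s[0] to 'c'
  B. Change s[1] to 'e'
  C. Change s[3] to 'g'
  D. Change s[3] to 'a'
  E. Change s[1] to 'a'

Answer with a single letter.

Answer: C

Derivation:
Option A: s[0]='g'->'c', delta=(3-7)*13^3 mod 251 = 248, hash=211+248 mod 251 = 208
Option B: s[1]='b'->'e', delta=(5-2)*13^2 mod 251 = 5, hash=211+5 mod 251 = 216
Option C: s[3]='d'->'g', delta=(7-4)*13^0 mod 251 = 3, hash=211+3 mod 251 = 214 <-- target
Option D: s[3]='d'->'a', delta=(1-4)*13^0 mod 251 = 248, hash=211+248 mod 251 = 208
Option E: s[1]='b'->'a', delta=(1-2)*13^2 mod 251 = 82, hash=211+82 mod 251 = 42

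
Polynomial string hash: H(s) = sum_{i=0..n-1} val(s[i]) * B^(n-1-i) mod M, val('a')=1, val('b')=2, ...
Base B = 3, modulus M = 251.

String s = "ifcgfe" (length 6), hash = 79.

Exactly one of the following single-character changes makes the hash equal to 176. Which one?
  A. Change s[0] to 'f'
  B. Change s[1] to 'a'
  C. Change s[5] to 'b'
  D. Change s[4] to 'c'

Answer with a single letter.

Answer: B

Derivation:
Option A: s[0]='i'->'f', delta=(6-9)*3^5 mod 251 = 24, hash=79+24 mod 251 = 103
Option B: s[1]='f'->'a', delta=(1-6)*3^4 mod 251 = 97, hash=79+97 mod 251 = 176 <-- target
Option C: s[5]='e'->'b', delta=(2-5)*3^0 mod 251 = 248, hash=79+248 mod 251 = 76
Option D: s[4]='f'->'c', delta=(3-6)*3^1 mod 251 = 242, hash=79+242 mod 251 = 70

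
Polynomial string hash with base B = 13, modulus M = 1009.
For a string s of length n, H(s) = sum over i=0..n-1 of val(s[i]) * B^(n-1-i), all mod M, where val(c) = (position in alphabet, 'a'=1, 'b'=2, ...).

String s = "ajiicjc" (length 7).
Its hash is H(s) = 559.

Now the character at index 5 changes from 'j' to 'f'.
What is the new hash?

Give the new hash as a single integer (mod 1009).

val('j') = 10, val('f') = 6
Position k = 5, exponent = n-1-k = 1
B^1 mod M = 13^1 mod 1009 = 13
Delta = (6 - 10) * 13 mod 1009 = 957
New hash = (559 + 957) mod 1009 = 507

Answer: 507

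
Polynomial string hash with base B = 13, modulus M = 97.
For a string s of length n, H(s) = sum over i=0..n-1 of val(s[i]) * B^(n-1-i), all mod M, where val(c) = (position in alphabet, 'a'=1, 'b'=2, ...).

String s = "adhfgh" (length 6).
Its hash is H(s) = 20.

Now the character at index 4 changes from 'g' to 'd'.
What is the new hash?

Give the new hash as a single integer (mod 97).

val('g') = 7, val('d') = 4
Position k = 4, exponent = n-1-k = 1
B^1 mod M = 13^1 mod 97 = 13
Delta = (4 - 7) * 13 mod 97 = 58
New hash = (20 + 58) mod 97 = 78

Answer: 78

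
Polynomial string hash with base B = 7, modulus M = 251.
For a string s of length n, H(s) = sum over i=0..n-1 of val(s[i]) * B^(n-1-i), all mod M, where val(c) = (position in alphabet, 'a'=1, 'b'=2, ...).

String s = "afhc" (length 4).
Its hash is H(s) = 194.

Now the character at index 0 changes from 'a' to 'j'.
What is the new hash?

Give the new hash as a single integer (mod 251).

val('a') = 1, val('j') = 10
Position k = 0, exponent = n-1-k = 3
B^3 mod M = 7^3 mod 251 = 92
Delta = (10 - 1) * 92 mod 251 = 75
New hash = (194 + 75) mod 251 = 18

Answer: 18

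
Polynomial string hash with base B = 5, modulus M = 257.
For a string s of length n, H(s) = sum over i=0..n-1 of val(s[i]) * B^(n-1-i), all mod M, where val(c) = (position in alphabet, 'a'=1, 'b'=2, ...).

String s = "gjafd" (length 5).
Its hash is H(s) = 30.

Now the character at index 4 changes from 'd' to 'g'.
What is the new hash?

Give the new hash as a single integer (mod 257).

val('d') = 4, val('g') = 7
Position k = 4, exponent = n-1-k = 0
B^0 mod M = 5^0 mod 257 = 1
Delta = (7 - 4) * 1 mod 257 = 3
New hash = (30 + 3) mod 257 = 33

Answer: 33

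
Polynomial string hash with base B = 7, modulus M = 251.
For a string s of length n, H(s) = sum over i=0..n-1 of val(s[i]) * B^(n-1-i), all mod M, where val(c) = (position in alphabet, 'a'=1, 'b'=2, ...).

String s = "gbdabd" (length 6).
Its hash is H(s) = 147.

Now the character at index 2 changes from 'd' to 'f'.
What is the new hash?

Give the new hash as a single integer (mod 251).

val('d') = 4, val('f') = 6
Position k = 2, exponent = n-1-k = 3
B^3 mod M = 7^3 mod 251 = 92
Delta = (6 - 4) * 92 mod 251 = 184
New hash = (147 + 184) mod 251 = 80

Answer: 80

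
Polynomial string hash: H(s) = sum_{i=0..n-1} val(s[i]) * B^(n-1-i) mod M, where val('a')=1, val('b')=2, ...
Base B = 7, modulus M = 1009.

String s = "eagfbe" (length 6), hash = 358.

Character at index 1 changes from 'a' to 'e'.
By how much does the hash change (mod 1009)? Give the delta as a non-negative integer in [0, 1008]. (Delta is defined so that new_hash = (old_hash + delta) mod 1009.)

Delta formula: (val(new) - val(old)) * B^(n-1-k) mod M
  val('e') - val('a') = 5 - 1 = 4
  B^(n-1-k) = 7^4 mod 1009 = 383
  Delta = 4 * 383 mod 1009 = 523

Answer: 523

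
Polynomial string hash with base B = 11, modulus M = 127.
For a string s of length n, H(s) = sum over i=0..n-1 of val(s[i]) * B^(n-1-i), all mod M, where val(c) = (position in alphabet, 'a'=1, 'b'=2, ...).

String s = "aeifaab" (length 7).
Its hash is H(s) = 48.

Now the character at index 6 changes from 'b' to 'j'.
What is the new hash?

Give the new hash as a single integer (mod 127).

val('b') = 2, val('j') = 10
Position k = 6, exponent = n-1-k = 0
B^0 mod M = 11^0 mod 127 = 1
Delta = (10 - 2) * 1 mod 127 = 8
New hash = (48 + 8) mod 127 = 56

Answer: 56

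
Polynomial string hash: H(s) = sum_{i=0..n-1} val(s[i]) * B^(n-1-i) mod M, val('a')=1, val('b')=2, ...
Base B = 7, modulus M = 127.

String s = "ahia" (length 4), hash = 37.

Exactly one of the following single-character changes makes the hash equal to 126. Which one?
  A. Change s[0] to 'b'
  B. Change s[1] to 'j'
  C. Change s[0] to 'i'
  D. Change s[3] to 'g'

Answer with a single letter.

Answer: A

Derivation:
Option A: s[0]='a'->'b', delta=(2-1)*7^3 mod 127 = 89, hash=37+89 mod 127 = 126 <-- target
Option B: s[1]='h'->'j', delta=(10-8)*7^2 mod 127 = 98, hash=37+98 mod 127 = 8
Option C: s[0]='a'->'i', delta=(9-1)*7^3 mod 127 = 77, hash=37+77 mod 127 = 114
Option D: s[3]='a'->'g', delta=(7-1)*7^0 mod 127 = 6, hash=37+6 mod 127 = 43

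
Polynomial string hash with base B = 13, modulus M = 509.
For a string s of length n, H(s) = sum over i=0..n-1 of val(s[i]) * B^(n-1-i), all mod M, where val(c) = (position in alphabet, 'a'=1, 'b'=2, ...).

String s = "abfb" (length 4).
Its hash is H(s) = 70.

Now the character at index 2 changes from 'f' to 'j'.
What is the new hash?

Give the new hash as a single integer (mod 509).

Answer: 122

Derivation:
val('f') = 6, val('j') = 10
Position k = 2, exponent = n-1-k = 1
B^1 mod M = 13^1 mod 509 = 13
Delta = (10 - 6) * 13 mod 509 = 52
New hash = (70 + 52) mod 509 = 122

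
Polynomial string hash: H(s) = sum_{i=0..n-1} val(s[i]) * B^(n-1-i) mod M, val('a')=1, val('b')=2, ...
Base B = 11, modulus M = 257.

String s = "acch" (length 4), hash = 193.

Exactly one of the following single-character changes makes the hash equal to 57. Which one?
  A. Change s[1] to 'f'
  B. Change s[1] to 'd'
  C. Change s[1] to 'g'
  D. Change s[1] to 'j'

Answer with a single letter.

Option A: s[1]='c'->'f', delta=(6-3)*11^2 mod 257 = 106, hash=193+106 mod 257 = 42
Option B: s[1]='c'->'d', delta=(4-3)*11^2 mod 257 = 121, hash=193+121 mod 257 = 57 <-- target
Option C: s[1]='c'->'g', delta=(7-3)*11^2 mod 257 = 227, hash=193+227 mod 257 = 163
Option D: s[1]='c'->'j', delta=(10-3)*11^2 mod 257 = 76, hash=193+76 mod 257 = 12

Answer: B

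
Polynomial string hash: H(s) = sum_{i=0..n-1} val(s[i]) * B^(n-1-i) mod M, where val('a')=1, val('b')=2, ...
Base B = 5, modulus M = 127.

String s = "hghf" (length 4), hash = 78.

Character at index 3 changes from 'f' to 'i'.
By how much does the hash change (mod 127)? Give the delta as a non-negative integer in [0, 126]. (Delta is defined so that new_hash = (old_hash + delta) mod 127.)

Delta formula: (val(new) - val(old)) * B^(n-1-k) mod M
  val('i') - val('f') = 9 - 6 = 3
  B^(n-1-k) = 5^0 mod 127 = 1
  Delta = 3 * 1 mod 127 = 3

Answer: 3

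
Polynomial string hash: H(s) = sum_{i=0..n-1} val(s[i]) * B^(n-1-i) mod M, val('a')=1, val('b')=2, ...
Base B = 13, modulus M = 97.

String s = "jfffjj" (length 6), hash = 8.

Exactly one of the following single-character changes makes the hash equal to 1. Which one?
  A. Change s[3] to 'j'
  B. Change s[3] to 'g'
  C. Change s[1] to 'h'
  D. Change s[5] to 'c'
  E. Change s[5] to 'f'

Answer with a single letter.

Option A: s[3]='f'->'j', delta=(10-6)*13^2 mod 97 = 94, hash=8+94 mod 97 = 5
Option B: s[3]='f'->'g', delta=(7-6)*13^2 mod 97 = 72, hash=8+72 mod 97 = 80
Option C: s[1]='f'->'h', delta=(8-6)*13^4 mod 97 = 86, hash=8+86 mod 97 = 94
Option D: s[5]='j'->'c', delta=(3-10)*13^0 mod 97 = 90, hash=8+90 mod 97 = 1 <-- target
Option E: s[5]='j'->'f', delta=(6-10)*13^0 mod 97 = 93, hash=8+93 mod 97 = 4

Answer: D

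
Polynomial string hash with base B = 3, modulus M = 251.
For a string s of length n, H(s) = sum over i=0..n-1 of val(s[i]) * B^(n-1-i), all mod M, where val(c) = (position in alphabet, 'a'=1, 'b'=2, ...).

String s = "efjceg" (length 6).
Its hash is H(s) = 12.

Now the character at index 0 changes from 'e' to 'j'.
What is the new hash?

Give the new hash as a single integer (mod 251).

Answer: 223

Derivation:
val('e') = 5, val('j') = 10
Position k = 0, exponent = n-1-k = 5
B^5 mod M = 3^5 mod 251 = 243
Delta = (10 - 5) * 243 mod 251 = 211
New hash = (12 + 211) mod 251 = 223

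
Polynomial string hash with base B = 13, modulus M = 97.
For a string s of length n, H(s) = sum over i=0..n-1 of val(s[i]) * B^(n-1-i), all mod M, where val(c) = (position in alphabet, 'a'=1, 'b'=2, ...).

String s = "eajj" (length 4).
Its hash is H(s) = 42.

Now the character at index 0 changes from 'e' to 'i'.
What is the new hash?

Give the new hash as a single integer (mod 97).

Answer: 3

Derivation:
val('e') = 5, val('i') = 9
Position k = 0, exponent = n-1-k = 3
B^3 mod M = 13^3 mod 97 = 63
Delta = (9 - 5) * 63 mod 97 = 58
New hash = (42 + 58) mod 97 = 3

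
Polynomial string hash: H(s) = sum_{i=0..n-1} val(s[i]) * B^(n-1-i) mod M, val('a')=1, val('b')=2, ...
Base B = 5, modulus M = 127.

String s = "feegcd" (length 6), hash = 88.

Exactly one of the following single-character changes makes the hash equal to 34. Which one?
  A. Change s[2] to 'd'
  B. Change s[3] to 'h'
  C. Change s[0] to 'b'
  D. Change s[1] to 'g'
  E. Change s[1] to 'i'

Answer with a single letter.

Option A: s[2]='e'->'d', delta=(4-5)*5^3 mod 127 = 2, hash=88+2 mod 127 = 90
Option B: s[3]='g'->'h', delta=(8-7)*5^2 mod 127 = 25, hash=88+25 mod 127 = 113
Option C: s[0]='f'->'b', delta=(2-6)*5^5 mod 127 = 73, hash=88+73 mod 127 = 34 <-- target
Option D: s[1]='e'->'g', delta=(7-5)*5^4 mod 127 = 107, hash=88+107 mod 127 = 68
Option E: s[1]='e'->'i', delta=(9-5)*5^4 mod 127 = 87, hash=88+87 mod 127 = 48

Answer: C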